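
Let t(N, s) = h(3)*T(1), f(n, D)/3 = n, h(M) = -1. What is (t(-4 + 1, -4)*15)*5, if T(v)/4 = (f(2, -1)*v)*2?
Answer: -3600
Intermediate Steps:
f(n, D) = 3*n
T(v) = 48*v (T(v) = 4*(((3*2)*v)*2) = 4*((6*v)*2) = 4*(12*v) = 48*v)
t(N, s) = -48
(t(-4 + 1, -4)*15)*5 = -48*15*5 = -720*5 = -3600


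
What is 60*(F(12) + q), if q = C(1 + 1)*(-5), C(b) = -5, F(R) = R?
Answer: 2220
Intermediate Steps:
q = 25 (q = -5*(-5) = 25)
60*(F(12) + q) = 60*(12 + 25) = 60*37 = 2220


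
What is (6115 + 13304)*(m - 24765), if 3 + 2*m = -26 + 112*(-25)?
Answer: -1016759421/2 ≈ -5.0838e+8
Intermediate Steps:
m = -2829/2 (m = -3/2 + (-26 + 112*(-25))/2 = -3/2 + (-26 - 2800)/2 = -3/2 + (½)*(-2826) = -3/2 - 1413 = -2829/2 ≈ -1414.5)
(6115 + 13304)*(m - 24765) = (6115 + 13304)*(-2829/2 - 24765) = 19419*(-52359/2) = -1016759421/2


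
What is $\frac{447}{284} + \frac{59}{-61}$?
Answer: $\frac{10511}{17324} \approx 0.60673$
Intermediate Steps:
$\frac{447}{284} + \frac{59}{-61} = 447 \cdot \frac{1}{284} + 59 \left(- \frac{1}{61}\right) = \frac{447}{284} - \frac{59}{61} = \frac{10511}{17324}$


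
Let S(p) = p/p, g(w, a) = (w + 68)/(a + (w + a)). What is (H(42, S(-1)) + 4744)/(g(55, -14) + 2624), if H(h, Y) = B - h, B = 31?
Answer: 42597/23657 ≈ 1.8006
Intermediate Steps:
g(w, a) = (68 + w)/(w + 2*a) (g(w, a) = (68 + w)/(a + (a + w)) = (68 + w)/(w + 2*a))
S(p) = 1
H(h, Y) = 31 - h
(H(42, S(-1)) + 4744)/(g(55, -14) + 2624) = ((31 - 1*42) + 4744)/((68 + 55)/(55 + 2*(-14)) + 2624) = ((31 - 42) + 4744)/(123/(55 - 28) + 2624) = (-11 + 4744)/(123/27 + 2624) = 4733/((1/27)*123 + 2624) = 4733/(41/9 + 2624) = 4733/(23657/9) = 4733*(9/23657) = 42597/23657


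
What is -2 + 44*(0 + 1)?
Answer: 42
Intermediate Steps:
-2 + 44*(0 + 1) = -2 + 44*1 = -2 + 44 = 42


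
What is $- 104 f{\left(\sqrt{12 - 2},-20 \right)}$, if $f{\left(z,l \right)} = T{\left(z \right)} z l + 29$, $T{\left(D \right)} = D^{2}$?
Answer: $-3016 + 20800 \sqrt{10} \approx 62759.0$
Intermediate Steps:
$f{\left(z,l \right)} = 29 + l z^{3}$ ($f{\left(z,l \right)} = z^{2} z l + 29 = z^{3} l + 29 = l z^{3} + 29 = 29 + l z^{3}$)
$- 104 f{\left(\sqrt{12 - 2},-20 \right)} = - 104 \left(29 - 20 \left(\sqrt{12 - 2}\right)^{3}\right) = - 104 \left(29 - 20 \left(\sqrt{10}\right)^{3}\right) = - 104 \left(29 - 20 \cdot 10 \sqrt{10}\right) = - 104 \left(29 - 200 \sqrt{10}\right) = -3016 + 20800 \sqrt{10}$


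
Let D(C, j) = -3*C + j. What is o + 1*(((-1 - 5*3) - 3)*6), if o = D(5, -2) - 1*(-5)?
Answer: -126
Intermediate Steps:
D(C, j) = j - 3*C
o = -12 (o = (-2 - 3*5) - 1*(-5) = (-2 - 15) + 5 = -17 + 5 = -12)
o + 1*(((-1 - 5*3) - 3)*6) = -12 + 1*(((-1 - 5*3) - 3)*6) = -12 + 1*(((-1 - 15) - 3)*6) = -12 + 1*((-16 - 3)*6) = -12 + 1*(-19*6) = -12 + 1*(-114) = -12 - 114 = -126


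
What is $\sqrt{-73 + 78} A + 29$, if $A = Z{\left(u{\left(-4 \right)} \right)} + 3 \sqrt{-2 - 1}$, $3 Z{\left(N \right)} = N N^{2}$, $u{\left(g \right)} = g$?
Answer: $29 + \frac{\sqrt{5} \left(-64 + 9 i \sqrt{3}\right)}{3} \approx -18.703 + 11.619 i$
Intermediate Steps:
$Z{\left(N \right)} = \frac{N^{3}}{3}$ ($Z{\left(N \right)} = \frac{N N^{2}}{3} = \frac{N^{3}}{3}$)
$A = - \frac{64}{3} + 3 i \sqrt{3}$ ($A = \frac{\left(-4\right)^{3}}{3} + 3 \sqrt{-2 - 1} = \frac{1}{3} \left(-64\right) + 3 \sqrt{-3} = - \frac{64}{3} + 3 i \sqrt{3} \approx -21.333 + 5.1962 i$)
$\sqrt{-73 + 78} A + 29 = \sqrt{-73 + 78} \left(- \frac{64}{3} + 3 i \sqrt{3}\right) + 29 = \sqrt{5} \left(- \frac{64}{3} + 3 i \sqrt{3}\right) + 29 = 29 + \sqrt{5} \left(- \frac{64}{3} + 3 i \sqrt{3}\right)$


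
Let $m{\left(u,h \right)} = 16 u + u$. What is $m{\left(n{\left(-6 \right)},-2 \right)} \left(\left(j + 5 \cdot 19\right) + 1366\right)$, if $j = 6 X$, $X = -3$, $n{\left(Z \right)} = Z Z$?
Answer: $883116$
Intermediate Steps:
$n{\left(Z \right)} = Z^{2}$
$m{\left(u,h \right)} = 17 u$
$j = -18$ ($j = 6 \left(-3\right) = -18$)
$m{\left(n{\left(-6 \right)},-2 \right)} \left(\left(j + 5 \cdot 19\right) + 1366\right) = 17 \left(-6\right)^{2} \left(\left(-18 + 5 \cdot 19\right) + 1366\right) = 17 \cdot 36 \left(\left(-18 + 95\right) + 1366\right) = 612 \left(77 + 1366\right) = 612 \cdot 1443 = 883116$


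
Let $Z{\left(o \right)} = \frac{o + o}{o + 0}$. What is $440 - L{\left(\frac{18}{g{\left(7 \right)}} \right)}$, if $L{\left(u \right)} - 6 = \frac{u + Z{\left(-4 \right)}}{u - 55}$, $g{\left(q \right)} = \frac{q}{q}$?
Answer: $\frac{16078}{37} \approx 434.54$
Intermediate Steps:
$g{\left(q \right)} = 1$
$Z{\left(o \right)} = 2$ ($Z{\left(o \right)} = \frac{2 o}{o} = 2$)
$L{\left(u \right)} = 6 + \frac{2 + u}{-55 + u}$ ($L{\left(u \right)} = 6 + \frac{u + 2}{u - 55} = 6 + \frac{2 + u}{-55 + u}$)
$440 - L{\left(\frac{18}{g{\left(7 \right)}} \right)} = 440 - \frac{-328 + 7 \cdot \frac{18}{1}}{-55 + \frac{18}{1}} = 440 - \frac{-328 + 7 \cdot 18 \cdot 1}{-55 + 18 \cdot 1} = 440 - \frac{-328 + 7 \cdot 18}{-55 + 18} = 440 - \frac{-328 + 126}{-37} = 440 - \left(- \frac{1}{37}\right) \left(-202\right) = 440 - \frac{202}{37} = \frac{16078}{37}$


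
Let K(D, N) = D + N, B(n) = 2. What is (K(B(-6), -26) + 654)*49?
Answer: 30870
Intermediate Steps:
(K(B(-6), -26) + 654)*49 = ((2 - 26) + 654)*49 = (-24 + 654)*49 = 630*49 = 30870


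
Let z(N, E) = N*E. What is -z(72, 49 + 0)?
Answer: -3528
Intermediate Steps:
z(N, E) = E*N
-z(72, 49 + 0) = -(49 + 0)*72 = -49*72 = -1*3528 = -3528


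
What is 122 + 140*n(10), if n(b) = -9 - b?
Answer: -2538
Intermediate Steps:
122 + 140*n(10) = 122 + 140*(-9 - 1*10) = 122 + 140*(-9 - 10) = 122 + 140*(-19) = 122 - 2660 = -2538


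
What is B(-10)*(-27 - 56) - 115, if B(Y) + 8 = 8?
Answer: -115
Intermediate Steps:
B(Y) = 0 (B(Y) = -8 + 8 = 0)
B(-10)*(-27 - 56) - 115 = 0*(-27 - 56) - 115 = 0*(-83) - 115 = 0 - 115 = -115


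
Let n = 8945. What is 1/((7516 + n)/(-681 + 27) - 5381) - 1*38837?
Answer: -45771152383/1178545 ≈ -38837.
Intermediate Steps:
1/((7516 + n)/(-681 + 27) - 5381) - 1*38837 = 1/((7516 + 8945)/(-681 + 27) - 5381) - 1*38837 = 1/(16461/(-654) - 5381) - 38837 = 1/(16461*(-1/654) - 5381) - 38837 = 1/(-5487/218 - 5381) - 38837 = 1/(-1178545/218) - 38837 = -218/1178545 - 38837 = -45771152383/1178545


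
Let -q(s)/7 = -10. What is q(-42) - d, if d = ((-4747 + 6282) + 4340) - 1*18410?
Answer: 12605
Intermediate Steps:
q(s) = 70 (q(s) = -7*(-10) = 70)
d = -12535 (d = (1535 + 4340) - 18410 = 5875 - 18410 = -12535)
q(-42) - d = 70 - 1*(-12535) = 70 + 12535 = 12605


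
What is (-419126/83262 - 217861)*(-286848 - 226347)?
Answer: 1551556274789510/13877 ≈ 1.1181e+11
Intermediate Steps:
(-419126/83262 - 217861)*(-286848 - 226347) = (-419126*1/83262 - 217861)*(-513195) = (-209563/41631 - 217861)*(-513195) = -9069980854/41631*(-513195) = 1551556274789510/13877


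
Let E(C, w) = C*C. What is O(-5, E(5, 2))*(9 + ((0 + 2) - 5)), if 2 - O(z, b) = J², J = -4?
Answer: -84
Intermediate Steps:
E(C, w) = C²
O(z, b) = -14 (O(z, b) = 2 - 1*(-4)² = 2 - 1*16 = 2 - 16 = -14)
O(-5, E(5, 2))*(9 + ((0 + 2) - 5)) = -14*(9 + ((0 + 2) - 5)) = -14*(9 + (2 - 5)) = -14*(9 - 3) = -14*6 = -84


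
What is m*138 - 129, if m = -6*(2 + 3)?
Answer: -4269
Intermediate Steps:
m = -30 (m = -6*5 = -30)
m*138 - 129 = -30*138 - 129 = -4140 - 129 = -4269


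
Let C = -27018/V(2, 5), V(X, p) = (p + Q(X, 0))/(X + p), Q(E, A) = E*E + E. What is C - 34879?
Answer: -572795/11 ≈ -52072.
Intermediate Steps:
Q(E, A) = E + E² (Q(E, A) = E² + E = E + E²)
V(X, p) = (p + X*(1 + X))/(X + p)
C = -189126/11 (C = -27018*(2 + 5)/(5 + 2*(1 + 2)) = -27018*7/(5 + 2*3) = -27018*7/(5 + 6) = -27018/((⅐)*11) = -27018/11/7 = -27018*7/11 = -189126/11 ≈ -17193.)
C - 34879 = -189126/11 - 34879 = -572795/11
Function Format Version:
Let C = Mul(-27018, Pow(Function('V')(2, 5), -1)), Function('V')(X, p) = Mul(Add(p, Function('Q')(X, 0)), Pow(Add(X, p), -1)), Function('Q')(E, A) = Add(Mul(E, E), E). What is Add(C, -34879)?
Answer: Rational(-572795, 11) ≈ -52072.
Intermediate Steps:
Function('Q')(E, A) = Add(E, Pow(E, 2)) (Function('Q')(E, A) = Add(Pow(E, 2), E) = Add(E, Pow(E, 2)))
Function('V')(X, p) = Mul(Pow(Add(X, p), -1), Add(p, Mul(X, Add(1, X)))) (Function('V')(X, p) = Mul(Add(p, Mul(X, Add(1, X))), Pow(Add(X, p), -1)) = Mul(Pow(Add(X, p), -1), Add(p, Mul(X, Add(1, X)))))
C = Rational(-189126, 11) (C = Mul(-27018, Pow(Mul(Pow(Add(2, 5), -1), Add(5, Mul(2, Add(1, 2)))), -1)) = Mul(-27018, Pow(Mul(Pow(7, -1), Add(5, Mul(2, 3))), -1)) = Mul(-27018, Pow(Mul(Rational(1, 7), Add(5, 6)), -1)) = Mul(-27018, Pow(Mul(Rational(1, 7), 11), -1)) = Mul(-27018, Pow(Rational(11, 7), -1)) = Mul(-27018, Rational(7, 11)) = Rational(-189126, 11) ≈ -17193.)
Add(C, -34879) = Add(Rational(-189126, 11), -34879) = Rational(-572795, 11)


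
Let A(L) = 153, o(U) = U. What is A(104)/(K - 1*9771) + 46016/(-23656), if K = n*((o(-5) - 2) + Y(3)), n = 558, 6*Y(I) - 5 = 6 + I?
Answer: -7959269/4065875 ≈ -1.9576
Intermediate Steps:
Y(I) = 11/6 + I/6 (Y(I) = ⅚ + (6 + I)/6 = ⅚ + (1 + I/6) = 11/6 + I/6)
K = -2604 (K = 558*((-5 - 2) + (11/6 + (⅙)*3)) = 558*(-7 + (11/6 + ½)) = 558*(-7 + 7/3) = 558*(-14/3) = -2604)
A(104)/(K - 1*9771) + 46016/(-23656) = 153/(-2604 - 1*9771) + 46016/(-23656) = 153/(-2604 - 9771) + 46016*(-1/23656) = 153/(-12375) - 5752/2957 = 153*(-1/12375) - 5752/2957 = -17/1375 - 5752/2957 = -7959269/4065875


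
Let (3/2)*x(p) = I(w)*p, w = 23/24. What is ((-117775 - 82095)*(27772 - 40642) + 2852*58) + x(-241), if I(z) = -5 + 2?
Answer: 2572492798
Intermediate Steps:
w = 23/24 (w = 23*(1/24) = 23/24 ≈ 0.95833)
I(z) = -3
x(p) = -2*p (x(p) = 2*(-3*p)/3 = -2*p)
((-117775 - 82095)*(27772 - 40642) + 2852*58) + x(-241) = ((-117775 - 82095)*(27772 - 40642) + 2852*58) - 2*(-241) = (-199870*(-12870) + 165416) + 482 = (2572326900 + 165416) + 482 = 2572492316 + 482 = 2572492798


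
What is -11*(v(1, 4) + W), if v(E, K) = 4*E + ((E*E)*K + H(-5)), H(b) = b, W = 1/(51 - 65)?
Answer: -451/14 ≈ -32.214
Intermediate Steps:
W = -1/14 (W = 1/(-14) = -1/14 ≈ -0.071429)
v(E, K) = -5 + 4*E + K*E**2 (v(E, K) = 4*E + ((E*E)*K - 5) = 4*E + (E**2*K - 5) = 4*E + (K*E**2 - 5) = 4*E + (-5 + K*E**2) = -5 + 4*E + K*E**2)
-11*(v(1, 4) + W) = -11*((-5 + 4*1 + 4*1**2) - 1/14) = -11*((-5 + 4 + 4*1) - 1/14) = -11*((-5 + 4 + 4) - 1/14) = -11*(3 - 1/14) = -11*41/14 = -451/14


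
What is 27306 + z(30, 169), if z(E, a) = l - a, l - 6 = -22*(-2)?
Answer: 27187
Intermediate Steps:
l = 50 (l = 6 - 22*(-2) = 6 + 44 = 50)
z(E, a) = 50 - a
27306 + z(30, 169) = 27306 + (50 - 1*169) = 27306 + (50 - 169) = 27306 - 119 = 27187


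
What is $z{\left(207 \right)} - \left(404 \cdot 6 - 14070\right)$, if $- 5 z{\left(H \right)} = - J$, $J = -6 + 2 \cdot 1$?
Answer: $\frac{58226}{5} \approx 11645.0$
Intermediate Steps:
$J = -4$ ($J = -6 + 2 = -4$)
$z{\left(H \right)} = - \frac{4}{5}$ ($z{\left(H \right)} = - \frac{\left(-1\right) \left(-4\right)}{5} = \left(- \frac{1}{5}\right) 4 = - \frac{4}{5}$)
$z{\left(207 \right)} - \left(404 \cdot 6 - 14070\right) = - \frac{4}{5} - \left(404 \cdot 6 - 14070\right) = - \frac{4}{5} - \left(2424 - 14070\right) = - \frac{4}{5} - -11646 = - \frac{4}{5} + 11646 = \frac{58226}{5}$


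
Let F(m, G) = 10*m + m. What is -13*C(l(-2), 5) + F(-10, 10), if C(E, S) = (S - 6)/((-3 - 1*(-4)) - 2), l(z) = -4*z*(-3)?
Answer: -123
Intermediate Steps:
F(m, G) = 11*m
l(z) = 12*z
C(E, S) = 6 - S (C(E, S) = (-6 + S)/((-3 + 4) - 2) = (-6 + S)/(1 - 2) = (-6 + S)/(-1) = (-6 + S)*(-1) = 6 - S)
-13*C(l(-2), 5) + F(-10, 10) = -13*(6 - 1*5) + 11*(-10) = -13*(6 - 5) - 110 = -13*1 - 110 = -13 - 110 = -123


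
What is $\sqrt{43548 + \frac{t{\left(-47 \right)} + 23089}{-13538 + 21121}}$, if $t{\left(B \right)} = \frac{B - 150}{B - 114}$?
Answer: $\frac{5 \sqrt{2596524564708214}}{1220863} \approx 208.69$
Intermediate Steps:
$t{\left(B \right)} = \frac{-150 + B}{-114 + B}$
$\sqrt{43548 + \frac{t{\left(-47 \right)} + 23089}{-13538 + 21121}} = \sqrt{43548 + \frac{\frac{-150 - 47}{-114 - 47} + 23089}{-13538 + 21121}} = \sqrt{43548 + \frac{\frac{1}{-161} \left(-197\right) + 23089}{7583}} = \sqrt{43548 + \left(\left(- \frac{1}{161}\right) \left(-197\right) + 23089\right) \frac{1}{7583}} = \sqrt{43548 + \left(\frac{197}{161} + 23089\right) \frac{1}{7583}} = \sqrt{43548 + \frac{3717526}{161} \cdot \frac{1}{7583}} = \sqrt{43548 + \frac{3717526}{1220863}} = \sqrt{\frac{53169859450}{1220863}} = \frac{5 \sqrt{2596524564708214}}{1220863}$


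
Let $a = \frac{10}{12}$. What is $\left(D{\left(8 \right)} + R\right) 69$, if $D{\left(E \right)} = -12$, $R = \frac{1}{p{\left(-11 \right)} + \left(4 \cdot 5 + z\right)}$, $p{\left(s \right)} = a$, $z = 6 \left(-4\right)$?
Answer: $- \frac{16146}{19} \approx -849.79$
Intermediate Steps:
$a = \frac{5}{6}$ ($a = 10 \cdot \frac{1}{12} = \frac{5}{6} \approx 0.83333$)
$z = -24$
$p{\left(s \right)} = \frac{5}{6}$
$R = - \frac{6}{19}$ ($R = \frac{1}{\frac{5}{6} + \left(4 \cdot 5 - 24\right)} = \frac{1}{\frac{5}{6} + \left(20 - 24\right)} = \frac{1}{\frac{5}{6} - 4} = \frac{1}{- \frac{19}{6}} = - \frac{6}{19} \approx -0.31579$)
$\left(D{\left(8 \right)} + R\right) 69 = \left(-12 - \frac{6}{19}\right) 69 = \left(- \frac{234}{19}\right) 69 = - \frac{16146}{19}$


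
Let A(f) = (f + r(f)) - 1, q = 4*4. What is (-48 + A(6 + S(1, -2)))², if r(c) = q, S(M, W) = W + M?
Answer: 784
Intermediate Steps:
S(M, W) = M + W
q = 16
r(c) = 16
A(f) = 15 + f (A(f) = (f + 16) - 1 = (16 + f) - 1 = 15 + f)
(-48 + A(6 + S(1, -2)))² = (-48 + (15 + (6 + (1 - 2))))² = (-48 + (15 + (6 - 1)))² = (-48 + (15 + 5))² = (-48 + 20)² = (-28)² = 784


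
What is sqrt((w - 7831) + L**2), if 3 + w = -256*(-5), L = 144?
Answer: sqrt(14182) ≈ 119.09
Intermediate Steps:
w = 1277 (w = -3 - 256*(-5) = -3 + 1280 = 1277)
sqrt((w - 7831) + L**2) = sqrt((1277 - 7831) + 144**2) = sqrt(-6554 + 20736) = sqrt(14182)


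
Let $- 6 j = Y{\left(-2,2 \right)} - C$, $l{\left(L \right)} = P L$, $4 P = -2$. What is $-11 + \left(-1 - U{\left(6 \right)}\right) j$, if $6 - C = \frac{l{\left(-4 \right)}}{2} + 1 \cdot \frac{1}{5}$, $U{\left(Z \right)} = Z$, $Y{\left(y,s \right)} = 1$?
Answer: $- \frac{463}{30} \approx -15.433$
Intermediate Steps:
$P = - \frac{1}{2}$ ($P = \frac{1}{4} \left(-2\right) = - \frac{1}{2} \approx -0.5$)
$l{\left(L \right)} = - \frac{L}{2}$
$C = \frac{24}{5}$ ($C = 6 - \left(\frac{\left(- \frac{1}{2}\right) \left(-4\right)}{2} + 1 \cdot \frac{1}{5}\right) = 6 - \left(2 \cdot \frac{1}{2} + 1 \cdot \frac{1}{5}\right) = 6 - \left(1 + \frac{1}{5}\right) = 6 - \frac{6}{5} = \frac{24}{5} \approx 4.8$)
$j = \frac{19}{30}$ ($j = - \frac{1 - \frac{24}{5}}{6} = \left(- \frac{1}{6}\right) \left(- \frac{19}{5}\right) = \frac{19}{30} \approx 0.63333$)
$-11 + \left(-1 - U{\left(6 \right)}\right) j = -11 + \left(-1 - 6\right) \frac{19}{30} = -11 - \frac{133}{30} = - \frac{463}{30}$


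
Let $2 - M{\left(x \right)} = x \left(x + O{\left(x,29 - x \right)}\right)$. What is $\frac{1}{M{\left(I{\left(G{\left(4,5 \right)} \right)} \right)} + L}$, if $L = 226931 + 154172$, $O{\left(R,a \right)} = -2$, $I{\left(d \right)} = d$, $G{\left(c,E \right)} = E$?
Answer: $\frac{1}{381090} \approx 2.6241 \cdot 10^{-6}$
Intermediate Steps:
$M{\left(x \right)} = 2 - x \left(-2 + x\right)$ ($M{\left(x \right)} = 2 - x \left(x - 2\right) = 2 - x \left(-2 + x\right)$)
$L = 381103$
$\frac{1}{M{\left(I{\left(G{\left(4,5 \right)} \right)} \right)} + L} = \frac{1}{\left(2 - 5^{2} + 2 \cdot 5\right) + 381103} = \frac{1}{\left(2 - 25 + 10\right) + 381103} = \frac{1}{-13 + 381103} = \frac{1}{381090}$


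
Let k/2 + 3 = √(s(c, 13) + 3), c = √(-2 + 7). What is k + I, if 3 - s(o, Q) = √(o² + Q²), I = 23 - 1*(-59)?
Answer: 76 + 2*√(6 - √174) ≈ 76.0 + 5.3632*I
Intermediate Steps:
c = √5 ≈ 2.2361
I = 82 (I = 23 + 59 = 82)
s(o, Q) = 3 - √(Q² + o²) (s(o, Q) = 3 - √(o² + Q²) = 3 - √(Q² + o²))
k = -6 + 2*√(6 - √174) (k = -6 + 2*√((3 - √(13² + (√5)²)) + 3) = -6 + 2*√((3 - √(169 + 5)) + 3) = -6 + 2*√((3 - √174) + 3) = -6 + 2*√(6 - √174) ≈ -6.0 + 5.3632*I)
k + I = (-6 + 2*√(6 - √174)) + 82 = 76 + 2*√(6 - √174)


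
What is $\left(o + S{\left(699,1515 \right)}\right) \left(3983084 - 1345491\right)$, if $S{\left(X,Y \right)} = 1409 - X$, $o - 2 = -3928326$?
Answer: $-10359447193102$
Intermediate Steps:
$o = -3928324$ ($o = 2 - 3928326 = -3928324$)
$\left(o + S{\left(699,1515 \right)}\right) \left(3983084 - 1345491\right) = \left(-3928324 + \left(1409 - 699\right)\right) \left(3983084 - 1345491\right) = \left(-3928324 + \left(1409 - 699\right)\right) 2637593 = \left(-3928324 + 710\right) 2637593 = \left(-3927614\right) 2637593 = -10359447193102$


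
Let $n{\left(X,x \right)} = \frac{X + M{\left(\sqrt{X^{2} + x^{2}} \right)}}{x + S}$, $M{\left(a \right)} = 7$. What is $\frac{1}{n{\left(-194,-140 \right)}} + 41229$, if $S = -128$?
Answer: $\frac{7710091}{187} \approx 41230.0$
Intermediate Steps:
$n{\left(X,x \right)} = \frac{7 + X}{-128 + x}$ ($n{\left(X,x \right)} = \frac{X + 7}{x - 128} = \frac{7 + X}{-128 + x}$)
$\frac{1}{n{\left(-194,-140 \right)}} + 41229 = \frac{1}{\frac{1}{-128 - 140} \left(7 - 194\right)} + 41229 = \frac{1}{\frac{1}{-268} \left(-187\right)} + 41229 = \frac{1}{\left(- \frac{1}{268}\right) \left(-187\right)} + 41229 = \frac{1}{\frac{187}{268}} + 41229 = \frac{268}{187} + 41229 = \frac{7710091}{187}$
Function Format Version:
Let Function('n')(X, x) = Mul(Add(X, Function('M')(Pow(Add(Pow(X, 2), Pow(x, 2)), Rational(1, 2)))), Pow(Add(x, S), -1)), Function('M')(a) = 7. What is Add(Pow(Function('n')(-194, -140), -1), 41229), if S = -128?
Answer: Rational(7710091, 187) ≈ 41230.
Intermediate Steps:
Function('n')(X, x) = Mul(Pow(Add(-128, x), -1), Add(7, X)) (Function('n')(X, x) = Mul(Add(X, 7), Pow(Add(x, -128), -1)) = Mul(Add(7, X), Pow(Add(-128, x), -1)) = Mul(Pow(Add(-128, x), -1), Add(7, X)))
Add(Pow(Function('n')(-194, -140), -1), 41229) = Add(Pow(Mul(Pow(Add(-128, -140), -1), Add(7, -194)), -1), 41229) = Add(Pow(Mul(Pow(-268, -1), -187), -1), 41229) = Add(Pow(Mul(Rational(-1, 268), -187), -1), 41229) = Add(Pow(Rational(187, 268), -1), 41229) = Add(Rational(268, 187), 41229) = Rational(7710091, 187)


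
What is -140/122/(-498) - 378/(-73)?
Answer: 5743997/1108797 ≈ 5.1804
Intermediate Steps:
-140/122/(-498) - 378/(-73) = -140*1/122*(-1/498) - 378*(-1/73) = -70/61*(-1/498) + 378/73 = 35/15189 + 378/73 = 5743997/1108797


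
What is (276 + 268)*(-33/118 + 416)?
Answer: 13342960/59 ≈ 2.2615e+5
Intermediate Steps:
(276 + 268)*(-33/118 + 416) = 544*(-33*1/118 + 416) = 544*(-33/118 + 416) = 544*(49055/118) = 13342960/59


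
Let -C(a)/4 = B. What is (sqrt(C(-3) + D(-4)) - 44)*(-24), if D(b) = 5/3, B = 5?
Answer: 1056 - 8*I*sqrt(165) ≈ 1056.0 - 102.76*I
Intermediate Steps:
D(b) = 5/3 (D(b) = 5*(1/3) = 5/3)
C(a) = -20 (C(a) = -4*5 = -20)
(sqrt(C(-3) + D(-4)) - 44)*(-24) = (sqrt(-20 + 5/3) - 44)*(-24) = (sqrt(-55/3) - 44)*(-24) = (I*sqrt(165)/3 - 44)*(-24) = (-44 + I*sqrt(165)/3)*(-24) = 1056 - 8*I*sqrt(165)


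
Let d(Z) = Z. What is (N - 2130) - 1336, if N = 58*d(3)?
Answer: -3292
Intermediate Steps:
N = 174 (N = 58*3 = 174)
(N - 2130) - 1336 = (174 - 2130) - 1336 = -1956 - 1336 = -3292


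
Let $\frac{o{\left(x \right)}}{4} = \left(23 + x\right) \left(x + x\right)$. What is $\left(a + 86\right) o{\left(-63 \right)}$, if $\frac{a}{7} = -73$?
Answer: $-8568000$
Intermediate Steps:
$a = -511$ ($a = 7 \left(-73\right) = -511$)
$o{\left(x \right)} = 8 x \left(23 + x\right)$ ($o{\left(x \right)} = 4 \left(23 + x\right) \left(x + x\right) = 4 \left(23 + x\right) 2 x = 4 \cdot 2 x \left(23 + x\right) = 8 x \left(23 + x\right)$)
$\left(a + 86\right) o{\left(-63 \right)} = \left(-511 + 86\right) 8 \left(-63\right) \left(23 - 63\right) = - 425 \cdot 8 \left(-63\right) \left(-40\right) = \left(-425\right) 20160 = -8568000$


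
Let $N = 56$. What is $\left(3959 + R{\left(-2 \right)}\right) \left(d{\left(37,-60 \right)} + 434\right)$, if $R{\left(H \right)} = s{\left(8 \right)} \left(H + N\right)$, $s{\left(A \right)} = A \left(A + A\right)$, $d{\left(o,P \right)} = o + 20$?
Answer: $5337661$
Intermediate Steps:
$d{\left(o,P \right)} = 20 + o$
$s{\left(A \right)} = 2 A^{2}$ ($s{\left(A \right)} = A 2 A = 2 A^{2}$)
$R{\left(H \right)} = 7168 + 128 H$ ($R{\left(H \right)} = 2 \cdot 8^{2} \left(H + 56\right) = 2 \cdot 64 \left(56 + H\right) = 128 \left(56 + H\right) = 7168 + 128 H$)
$\left(3959 + R{\left(-2 \right)}\right) \left(d{\left(37,-60 \right)} + 434\right) = \left(3959 + \left(7168 + 128 \left(-2\right)\right)\right) \left(\left(20 + 37\right) + 434\right) = \left(3959 + \left(7168 - 256\right)\right) \left(57 + 434\right) = \left(3959 + 6912\right) 491 = 10871 \cdot 491 = 5337661$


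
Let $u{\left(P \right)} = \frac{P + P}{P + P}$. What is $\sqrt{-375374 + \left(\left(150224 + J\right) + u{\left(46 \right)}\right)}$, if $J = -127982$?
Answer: $i \sqrt{353131} \approx 594.25 i$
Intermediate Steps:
$u{\left(P \right)} = 1$ ($u{\left(P \right)} = \frac{2 P}{2 P} = 2 P \frac{1}{2 P} = 1$)
$\sqrt{-375374 + \left(\left(150224 + J\right) + u{\left(46 \right)}\right)} = \sqrt{-375374 + \left(\left(150224 - 127982\right) + 1\right)} = \sqrt{-375374 + \left(22242 + 1\right)} = \sqrt{-375374 + 22243} = \sqrt{-353131} = i \sqrt{353131}$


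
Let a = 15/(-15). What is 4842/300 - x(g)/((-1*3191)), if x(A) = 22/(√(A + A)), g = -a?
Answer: 807/50 + 11*√2/3191 ≈ 16.145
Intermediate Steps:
a = -1 (a = 15*(-1/15) = -1)
g = 1 (g = -1*(-1) = 1)
x(A) = 11*√2/√A (x(A) = 22/(√(2*A)) = 22/((√2*√A)) = 22*(√2/(2*√A)) = 11*√2/√A)
4842/300 - x(g)/((-1*3191)) = 4842/300 - 11*√2/√1/((-1*3191)) = 4842*(1/300) - 11*√2*1/(-3191) = 807/50 - 11*√2*(-1)/3191 = 807/50 - (-11)*√2/3191 = 807/50 + 11*√2/3191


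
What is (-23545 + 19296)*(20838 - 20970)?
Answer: 560868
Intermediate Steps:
(-23545 + 19296)*(20838 - 20970) = -4249*(-132) = 560868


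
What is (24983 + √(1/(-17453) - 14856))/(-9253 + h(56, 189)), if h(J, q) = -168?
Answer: -24983/9421 - I*√4525244714357/164424713 ≈ -2.6518 - 0.012938*I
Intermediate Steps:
(24983 + √(1/(-17453) - 14856))/(-9253 + h(56, 189)) = (24983 + √(1/(-17453) - 14856))/(-9253 - 168) = (24983 + √(-1/17453 - 14856))/(-9421) = (24983 + √(-259281769/17453))*(-1/9421) = (24983 + I*√4525244714357/17453)*(-1/9421) = -24983/9421 - I*√4525244714357/164424713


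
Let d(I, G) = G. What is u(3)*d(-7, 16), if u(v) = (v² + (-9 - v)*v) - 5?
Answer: -512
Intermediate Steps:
u(v) = -5 + v² + v*(-9 - v) (u(v) = (v² + v*(-9 - v)) - 5 = -5 + v² + v*(-9 - v))
u(3)*d(-7, 16) = (-5 - 9*3)*16 = (-5 - 27)*16 = -32*16 = -512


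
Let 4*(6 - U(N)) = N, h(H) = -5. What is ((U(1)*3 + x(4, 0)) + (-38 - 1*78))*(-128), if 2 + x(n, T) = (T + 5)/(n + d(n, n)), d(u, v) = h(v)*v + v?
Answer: 38848/3 ≈ 12949.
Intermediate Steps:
U(N) = 6 - N/4
d(u, v) = -4*v (d(u, v) = -5*v + v = -4*v)
x(n, T) = -2 - (5 + T)/(3*n) (x(n, T) = -2 + (T + 5)/(n - 4*n) = -2 + (5 + T)/((-3*n)) = -2 + (5 + T)*(-1/(3*n)) = -2 - (5 + T)/(3*n))
((U(1)*3 + x(4, 0)) + (-38 - 1*78))*(-128) = (((6 - 1/4*1)*3 + (1/3)*(-5 - 1*0 - 6*4)/4) + (-38 - 1*78))*(-128) = (((6 - 1/4)*3 + (1/3)*(1/4)*(-5 + 0 - 24)) + (-38 - 78))*(-128) = (((23/4)*3 + (1/3)*(1/4)*(-29)) - 116)*(-128) = ((69/4 - 29/12) - 116)*(-128) = (89/6 - 116)*(-128) = -607/6*(-128) = 38848/3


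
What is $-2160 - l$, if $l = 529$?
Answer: $-2689$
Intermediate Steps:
$-2160 - l = -2160 - 529 = -2689$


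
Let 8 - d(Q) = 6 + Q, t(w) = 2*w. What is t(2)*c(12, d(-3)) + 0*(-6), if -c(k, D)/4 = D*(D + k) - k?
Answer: -1168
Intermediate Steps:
d(Q) = 2 - Q (d(Q) = 8 - (6 + Q) = 8 + (-6 - Q) = 2 - Q)
c(k, D) = 4*k - 4*D*(D + k) (c(k, D) = -4*(D*(D + k) - k) = -4*(-k + D*(D + k)) = 4*k - 4*D*(D + k))
t(2)*c(12, d(-3)) + 0*(-6) = (2*2)*(-4*(2 - 1*(-3))² + 4*12 - 4*(2 - 1*(-3))*12) + 0*(-6) = 4*(-4*(2 + 3)² + 48 - 4*(2 + 3)*12) + 0 = 4*(-4*5² + 48 - 4*5*12) + 0 = 4*(-4*25 + 48 - 240) + 0 = 4*(-100 + 48 - 240) + 0 = 4*(-292) + 0 = -1168 + 0 = -1168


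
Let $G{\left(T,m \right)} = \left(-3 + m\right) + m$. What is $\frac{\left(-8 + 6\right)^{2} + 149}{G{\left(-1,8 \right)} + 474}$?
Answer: $\frac{153}{487} \approx 0.31417$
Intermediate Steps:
$G{\left(T,m \right)} = -3 + 2 m$
$\frac{\left(-8 + 6\right)^{2} + 149}{G{\left(-1,8 \right)} + 474} = \frac{\left(-8 + 6\right)^{2} + 149}{\left(-3 + 2 \cdot 8\right) + 474} = \frac{\left(-2\right)^{2} + 149}{\left(-3 + 16\right) + 474} = \frac{4 + 149}{13 + 474} = \frac{153}{487}$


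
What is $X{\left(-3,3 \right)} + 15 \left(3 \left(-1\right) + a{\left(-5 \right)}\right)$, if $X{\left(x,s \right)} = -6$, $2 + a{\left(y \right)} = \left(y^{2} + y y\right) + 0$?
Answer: $669$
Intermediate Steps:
$a{\left(y \right)} = -2 + 2 y^{2}$ ($a{\left(y \right)} = -2 + \left(\left(y^{2} + y y\right) + 0\right) = -2 + \left(\left(y^{2} + y^{2}\right) + 0\right) = -2 + \left(2 y^{2} + 0\right) = -2 + 2 y^{2}$)
$X{\left(-3,3 \right)} + 15 \left(3 \left(-1\right) + a{\left(-5 \right)}\right) = -6 + 15 \left(3 \left(-1\right) - \left(2 - 2 \left(-5\right)^{2}\right)\right) = -6 + 15 \left(-3 + \left(-2 + 2 \cdot 25\right)\right) = -6 + 15 \left(-3 + \left(-2 + 50\right)\right) = -6 + 15 \left(-3 + 48\right) = -6 + 15 \cdot 45 = -6 + 675 = 669$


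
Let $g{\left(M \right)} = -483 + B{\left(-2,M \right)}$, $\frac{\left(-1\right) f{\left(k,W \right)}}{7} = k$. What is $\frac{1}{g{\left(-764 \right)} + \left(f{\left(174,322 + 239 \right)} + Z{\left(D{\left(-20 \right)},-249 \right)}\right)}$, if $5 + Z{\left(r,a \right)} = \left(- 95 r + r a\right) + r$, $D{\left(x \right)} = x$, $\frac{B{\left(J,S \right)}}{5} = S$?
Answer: $\frac{1}{1334} \approx 0.00074963$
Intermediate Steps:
$B{\left(J,S \right)} = 5 S$
$f{\left(k,W \right)} = - 7 k$
$Z{\left(r,a \right)} = -5 - 94 r + a r$ ($Z{\left(r,a \right)} = -5 + \left(\left(- 95 r + r a\right) + r\right) = -5 + \left(\left(- 95 r + a r\right) + r\right) = -5 + \left(- 94 r + a r\right) = -5 - 94 r + a r$)
$g{\left(M \right)} = -483 + 5 M$
$\frac{1}{g{\left(-764 \right)} + \left(f{\left(174,322 + 239 \right)} + Z{\left(D{\left(-20 \right)},-249 \right)}\right)} = \frac{1}{\left(-483 + 5 \left(-764\right)\right) - -5637} = \frac{1}{\left(-483 - 3820\right) + \left(-1218 + \left(-5 + 1880 + 4980\right)\right)} = \frac{1}{-4303 + \left(-1218 + 6855\right)} = \frac{1}{-4303 + 5637} = \frac{1}{1334}$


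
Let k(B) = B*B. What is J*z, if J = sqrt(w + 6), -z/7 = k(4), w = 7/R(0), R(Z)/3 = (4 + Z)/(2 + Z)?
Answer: -56*sqrt(258)/3 ≈ -299.83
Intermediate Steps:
R(Z) = 3*(4 + Z)/(2 + Z) (R(Z) = 3*((4 + Z)/(2 + Z)) = 3*(4 + Z)/(2 + Z))
w = 7/6 (w = 7/((3*(4 + 0)/(2 + 0))) = 7/((3*4/2)) = 7/((3*(1/2)*4)) = 7/6 ≈ 1.1667)
k(B) = B**2
z = -112 (z = -7*4**2 = -7*16 = -112)
J = sqrt(258)/6 (J = sqrt(7/6 + 6) = sqrt(43/6) = sqrt(258)/6 ≈ 2.6771)
J*z = (sqrt(258)/6)*(-112) = -56*sqrt(258)/3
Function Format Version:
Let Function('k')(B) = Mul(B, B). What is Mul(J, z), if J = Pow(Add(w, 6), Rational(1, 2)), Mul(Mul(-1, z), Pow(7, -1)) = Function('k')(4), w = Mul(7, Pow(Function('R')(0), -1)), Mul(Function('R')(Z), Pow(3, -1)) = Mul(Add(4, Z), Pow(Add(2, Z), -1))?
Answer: Mul(Rational(-56, 3), Pow(258, Rational(1, 2))) ≈ -299.83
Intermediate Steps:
Function('R')(Z) = Mul(3, Pow(Add(2, Z), -1), Add(4, Z)) (Function('R')(Z) = Mul(3, Mul(Add(4, Z), Pow(Add(2, Z), -1))) = Mul(3, Mul(Pow(Add(2, Z), -1), Add(4, Z))) = Mul(3, Pow(Add(2, Z), -1), Add(4, Z)))
w = Rational(7, 6) (w = Mul(7, Pow(Mul(3, Pow(Add(2, 0), -1), Add(4, 0)), -1)) = Mul(7, Pow(Mul(3, Pow(2, -1), 4), -1)) = Mul(7, Pow(Mul(3, Rational(1, 2), 4), -1)) = Mul(7, Pow(6, -1)) = Mul(7, Rational(1, 6)) = Rational(7, 6) ≈ 1.1667)
Function('k')(B) = Pow(B, 2)
z = -112 (z = Mul(-7, Pow(4, 2)) = Mul(-7, 16) = -112)
J = Mul(Rational(1, 6), Pow(258, Rational(1, 2))) (J = Pow(Add(Rational(7, 6), 6), Rational(1, 2)) = Pow(Rational(43, 6), Rational(1, 2)) = Mul(Rational(1, 6), Pow(258, Rational(1, 2))) ≈ 2.6771)
Mul(J, z) = Mul(Mul(Rational(1, 6), Pow(258, Rational(1, 2))), -112) = Mul(Rational(-56, 3), Pow(258, Rational(1, 2)))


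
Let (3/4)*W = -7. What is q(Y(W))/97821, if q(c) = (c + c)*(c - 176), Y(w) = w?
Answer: 31136/880389 ≈ 0.035366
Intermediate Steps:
W = -28/3 (W = (4/3)*(-7) = -28/3 ≈ -9.3333)
q(c) = 2*c*(-176 + c) (q(c) = (2*c)*(-176 + c) = 2*c*(-176 + c))
q(Y(W))/97821 = (2*(-28/3)*(-176 - 28/3))/97821 = (2*(-28/3)*(-556/3))*(1/97821) = (31136/9)*(1/97821) = 31136/880389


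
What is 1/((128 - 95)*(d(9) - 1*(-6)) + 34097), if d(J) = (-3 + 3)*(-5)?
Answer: 1/34295 ≈ 2.9159e-5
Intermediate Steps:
d(J) = 0 (d(J) = 0*(-5) = 0)
1/((128 - 95)*(d(9) - 1*(-6)) + 34097) = 1/((128 - 95)*(0 - 1*(-6)) + 34097) = 1/(33*(0 + 6) + 34097) = 1/(33*6 + 34097) = 1/(198 + 34097) = 1/34295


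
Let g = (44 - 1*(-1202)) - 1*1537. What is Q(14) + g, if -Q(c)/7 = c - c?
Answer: -291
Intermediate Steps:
g = -291 (g = (44 + 1202) - 1537 = 1246 - 1537 = -291)
Q(c) = 0 (Q(c) = -7*(c - c) = -7*0 = 0)
Q(14) + g = 0 - 291 = -291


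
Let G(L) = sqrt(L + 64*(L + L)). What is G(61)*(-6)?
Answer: -6*sqrt(7869) ≈ -532.24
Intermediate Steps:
G(L) = sqrt(129)*sqrt(L) (G(L) = sqrt(L + 64*(2*L)) = sqrt(L + 128*L) = sqrt(129*L) = sqrt(129)*sqrt(L))
G(61)*(-6) = (sqrt(129)*sqrt(61))*(-6) = sqrt(7869)*(-6) = -6*sqrt(7869)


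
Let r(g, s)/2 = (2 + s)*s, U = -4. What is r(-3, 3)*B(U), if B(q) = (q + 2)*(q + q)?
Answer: 480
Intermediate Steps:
B(q) = 2*q*(2 + q) (B(q) = (2 + q)*(2*q) = 2*q*(2 + q))
r(g, s) = 2*s*(2 + s) (r(g, s) = 2*((2 + s)*s) = 2*(s*(2 + s)) = 2*s*(2 + s))
r(-3, 3)*B(U) = (2*3*(2 + 3))*(2*(-4)*(2 - 4)) = (2*3*5)*(2*(-4)*(-2)) = 30*16 = 480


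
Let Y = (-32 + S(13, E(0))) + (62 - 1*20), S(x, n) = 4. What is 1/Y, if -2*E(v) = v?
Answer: 1/14 ≈ 0.071429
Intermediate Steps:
E(v) = -v/2
Y = 14 (Y = (-32 + 4) + (62 - 1*20) = -28 + (62 - 20) = -28 + 42 = 14)
1/Y = 1/14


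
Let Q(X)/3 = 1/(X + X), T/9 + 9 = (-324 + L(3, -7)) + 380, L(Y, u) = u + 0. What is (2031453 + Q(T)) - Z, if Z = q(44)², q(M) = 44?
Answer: 487084081/240 ≈ 2.0295e+6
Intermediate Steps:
L(Y, u) = u
T = 360 (T = -81 + 9*((-324 - 7) + 380) = -81 + 9*(-331 + 380) = -81 + 9*49 = -81 + 441 = 360)
Q(X) = 3/(2*X) (Q(X) = 3/(X + X) = 3/((2*X)) = 3*(1/(2*X)) = 3/(2*X))
Z = 1936 (Z = 44² = 1936)
(2031453 + Q(T)) - Z = (2031453 + (3/2)/360) - 1*1936 = (2031453 + (3/2)*(1/360)) - 1936 = (2031453 + 1/240) - 1936 = 487548721/240 - 1936 = 487084081/240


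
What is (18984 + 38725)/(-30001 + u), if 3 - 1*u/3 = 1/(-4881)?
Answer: -93892543/48796983 ≈ -1.9241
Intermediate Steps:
u = 14644/1627 (u = 9 - 3/(-4881) = 9 - 3*(-1/4881) = 9 + 1/1627 = 14644/1627 ≈ 9.0006)
(18984 + 38725)/(-30001 + u) = (18984 + 38725)/(-30001 + 14644/1627) = 57709/(-48796983/1627) = 57709*(-1627/48796983) = -93892543/48796983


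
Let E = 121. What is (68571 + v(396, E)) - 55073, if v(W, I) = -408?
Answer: 13090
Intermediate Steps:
(68571 + v(396, E)) - 55073 = (68571 - 408) - 55073 = 68163 - 55073 = 13090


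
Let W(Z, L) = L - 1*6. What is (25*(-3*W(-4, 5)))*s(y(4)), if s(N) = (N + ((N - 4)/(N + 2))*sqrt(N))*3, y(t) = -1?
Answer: -225 - 1125*I ≈ -225.0 - 1125.0*I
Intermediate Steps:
W(Z, L) = -6 + L (W(Z, L) = L - 6 = -6 + L)
s(N) = 3*N + 3*sqrt(N)*(-4 + N)/(2 + N) (s(N) = (N + ((-4 + N)/(2 + N))*sqrt(N))*3 = (N + sqrt(N)*(-4 + N)/(2 + N))*3 = 3*N + 3*sqrt(N)*(-4 + N)/(2 + N))
(25*(-3*W(-4, 5)))*s(y(4)) = (25*(-3*(-6 + 5)))*(3*((-1)**2 + (-1)**(3/2) - 4*I + 2*(-1))/(2 - 1)) = (25*(-3*(-1)))*(3*(1 - I - 4*I - 2)/1) = (25*3)*(3*1*(-1 - 5*I)) = 75*(-3 - 15*I) = -225 - 1125*I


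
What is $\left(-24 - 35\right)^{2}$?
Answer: $3481$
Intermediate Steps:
$\left(-24 - 35\right)^{2} = \left(-59\right)^{2} = 3481$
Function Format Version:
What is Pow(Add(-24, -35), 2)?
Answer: 3481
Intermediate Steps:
Pow(Add(-24, -35), 2) = Pow(-59, 2) = 3481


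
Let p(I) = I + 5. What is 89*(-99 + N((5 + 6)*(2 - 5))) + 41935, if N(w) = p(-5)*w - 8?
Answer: 32412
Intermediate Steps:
p(I) = 5 + I
N(w) = -8 (N(w) = (5 - 5)*w - 8 = 0*w - 8 = 0 - 8 = -8)
89*(-99 + N((5 + 6)*(2 - 5))) + 41935 = 89*(-99 - 8) + 41935 = 89*(-107) + 41935 = -9523 + 41935 = 32412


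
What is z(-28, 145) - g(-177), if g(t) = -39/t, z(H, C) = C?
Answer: 8542/59 ≈ 144.78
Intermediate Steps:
z(-28, 145) - g(-177) = 145 - (-39)/(-177) = 145 - (-39)*(-1)/177 = 145 - 1*13/59 = 145 - 13/59 = 8542/59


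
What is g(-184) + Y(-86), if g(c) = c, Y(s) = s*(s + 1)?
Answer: 7126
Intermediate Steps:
Y(s) = s*(1 + s)
g(-184) + Y(-86) = -184 - 86*(1 - 86) = -184 - 86*(-85) = -184 + 7310 = 7126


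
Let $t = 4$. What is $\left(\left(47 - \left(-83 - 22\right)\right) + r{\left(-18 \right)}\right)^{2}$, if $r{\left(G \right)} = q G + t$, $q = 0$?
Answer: $24336$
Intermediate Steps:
$r{\left(G \right)} = 4$ ($r{\left(G \right)} = 0 G + 4 = 0 + 4 = 4$)
$\left(\left(47 - \left(-83 - 22\right)\right) + r{\left(-18 \right)}\right)^{2} = \left(\left(47 - \left(-83 - 22\right)\right) + 4\right)^{2} = \left(\left(47 - -105\right) + 4\right)^{2} = \left(\left(47 + 105\right) + 4\right)^{2} = \left(152 + 4\right)^{2} = 156^{2} = 24336$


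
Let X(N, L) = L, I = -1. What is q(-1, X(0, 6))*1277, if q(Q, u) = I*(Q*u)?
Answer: 7662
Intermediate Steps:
q(Q, u) = -Q*u
q(-1, X(0, 6))*1277 = -1*(-1)*6*1277 = 6*1277 = 7662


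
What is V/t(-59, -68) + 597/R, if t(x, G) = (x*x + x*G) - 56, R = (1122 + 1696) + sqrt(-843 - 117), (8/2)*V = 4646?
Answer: 5434084442/14766319677 - 1194*I*sqrt(15)/1985521 ≈ 0.36801 - 0.002329*I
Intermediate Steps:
V = 2323/2 (V = (1/4)*4646 = 2323/2 ≈ 1161.5)
R = 2818 + 8*I*sqrt(15) (R = 2818 + sqrt(-960) = 2818 + 8*I*sqrt(15) ≈ 2818.0 + 30.984*I)
t(x, G) = -56 + x**2 + G*x (t(x, G) = (x**2 + G*x) - 56 = -56 + x**2 + G*x)
V/t(-59, -68) + 597/R = 2323/(2*(-56 + (-59)**2 - 68*(-59))) + 597/(2818 + 8*I*sqrt(15)) = 2323/(2*(-56 + 3481 + 4012)) + 597/(2818 + 8*I*sqrt(15)) = (2323/2)/7437 + 597/(2818 + 8*I*sqrt(15)) = (2323/2)*(1/7437) + 597/(2818 + 8*I*sqrt(15)) = 2323/14874 + 597/(2818 + 8*I*sqrt(15))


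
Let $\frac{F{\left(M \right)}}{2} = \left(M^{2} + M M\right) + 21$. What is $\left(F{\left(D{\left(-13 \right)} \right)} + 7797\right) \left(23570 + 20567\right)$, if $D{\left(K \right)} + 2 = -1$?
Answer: $347578875$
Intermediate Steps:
$D{\left(K \right)} = -3$ ($D{\left(K \right)} = -2 - 1 = -3$)
$F{\left(M \right)} = 42 + 4 M^{2}$ ($F{\left(M \right)} = 2 \left(\left(M^{2} + M M\right) + 21\right) = 2 \left(\left(M^{2} + M^{2}\right) + 21\right) = 2 \left(2 M^{2} + 21\right) = 2 \left(21 + 2 M^{2}\right) = 42 + 4 M^{2}$)
$\left(F{\left(D{\left(-13 \right)} \right)} + 7797\right) \left(23570 + 20567\right) = \left(\left(42 + 4 \left(-3\right)^{2}\right) + 7797\right) \left(23570 + 20567\right) = \left(\left(42 + 4 \cdot 9\right) + 7797\right) 44137 = \left(\left(42 + 36\right) + 7797\right) 44137 = \left(78 + 7797\right) 44137 = 7875 \cdot 44137 = 347578875$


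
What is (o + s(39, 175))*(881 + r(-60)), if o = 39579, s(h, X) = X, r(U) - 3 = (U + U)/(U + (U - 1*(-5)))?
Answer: 809232424/23 ≈ 3.5184e+7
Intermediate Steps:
r(U) = 3 + 2*U/(5 + 2*U) (r(U) = 3 + (U + U)/(U + (U - 1*(-5))) = 3 + (2*U)/(U + (U + 5)) = 3 + (2*U)/(U + (5 + U)) = 3 + (2*U)/(5 + 2*U) = 3 + 2*U/(5 + 2*U))
(o + s(39, 175))*(881 + r(-60)) = (39579 + 175)*(881 + (15 + 8*(-60))/(5 + 2*(-60))) = 39754*(881 + (15 - 480)/(5 - 120)) = 39754*(881 - 465/(-115)) = 39754*(881 - 1/115*(-465)) = 39754*(881 + 93/23) = 39754*(20356/23) = 809232424/23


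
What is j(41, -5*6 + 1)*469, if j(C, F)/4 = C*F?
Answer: -2230564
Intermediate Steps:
j(C, F) = 4*C*F (j(C, F) = 4*(C*F) = 4*C*F)
j(41, -5*6 + 1)*469 = (4*41*(-5*6 + 1))*469 = (4*41*(-30 + 1))*469 = (4*41*(-29))*469 = -4756*469 = -2230564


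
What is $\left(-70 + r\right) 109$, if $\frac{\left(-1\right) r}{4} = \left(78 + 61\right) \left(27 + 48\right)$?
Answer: $-4552930$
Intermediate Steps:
$r = -41700$ ($r = - 4 \left(78 + 61\right) \left(27 + 48\right) = - 4 \cdot 139 \cdot 75 = \left(-4\right) 10425 = -41700$)
$\left(-70 + r\right) 109 = \left(-70 - 41700\right) 109 = \left(-41770\right) 109 = -4552930$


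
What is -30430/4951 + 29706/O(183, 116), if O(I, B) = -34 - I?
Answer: -153677716/1074367 ≈ -143.04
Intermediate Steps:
-30430/4951 + 29706/O(183, 116) = -30430/4951 + 29706/(-34 - 1*183) = -30430*1/4951 + 29706/(-34 - 183) = -30430/4951 + 29706/(-217) = -30430/4951 + 29706*(-1/217) = -30430/4951 - 29706/217 = -153677716/1074367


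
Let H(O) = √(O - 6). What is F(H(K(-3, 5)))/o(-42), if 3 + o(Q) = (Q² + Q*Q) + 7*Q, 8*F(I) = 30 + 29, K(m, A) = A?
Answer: 59/25848 ≈ 0.0022826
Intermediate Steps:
H(O) = √(-6 + O)
F(I) = 59/8 (F(I) = (30 + 29)/8 = (⅛)*59 = 59/8)
o(Q) = -3 + 2*Q² + 7*Q (o(Q) = -3 + ((Q² + Q*Q) + 7*Q) = -3 + ((Q² + Q²) + 7*Q) = -3 + (2*Q² + 7*Q) = -3 + 2*Q² + 7*Q)
F(H(K(-3, 5)))/o(-42) = 59/(8*(-3 + 2*(-42)² + 7*(-42))) = 59/(8*(-3 + 2*1764 - 294)) = 59/(8*(-3 + 3528 - 294)) = (59/8)/3231 = (59/8)*(1/3231) = 59/25848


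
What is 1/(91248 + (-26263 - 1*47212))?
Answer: 1/17773 ≈ 5.6265e-5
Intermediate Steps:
1/(91248 + (-26263 - 1*47212)) = 1/(91248 + (-26263 - 47212)) = 1/(91248 - 73475) = 1/17773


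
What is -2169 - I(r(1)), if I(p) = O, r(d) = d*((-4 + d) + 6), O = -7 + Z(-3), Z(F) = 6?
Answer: -2168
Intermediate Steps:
O = -1 (O = -7 + 6 = -1)
r(d) = d*(2 + d)
I(p) = -1
-2169 - I(r(1)) = -2169 - 1*(-1) = -2169 + 1 = -2168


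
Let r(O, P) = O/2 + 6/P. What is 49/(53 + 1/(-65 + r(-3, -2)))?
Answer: 6811/7365 ≈ 0.92478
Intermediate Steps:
r(O, P) = O/2 + 6/P (r(O, P) = O*(1/2) + 6/P = O/2 + 6/P)
49/(53 + 1/(-65 + r(-3, -2))) = 49/(53 + 1/(-65 + ((1/2)*(-3) + 6/(-2)))) = 49/(53 + 1/(-65 + (-3/2 + 6*(-1/2)))) = 49/(53 + 1/(-65 + (-3/2 - 3))) = 49/(53 + 1/(-65 - 9/2)) = 49/(53 + 1/(-139/2)) = 49/(53 - 2/139) = 49/(7365/139) = (139/7365)*49 = 6811/7365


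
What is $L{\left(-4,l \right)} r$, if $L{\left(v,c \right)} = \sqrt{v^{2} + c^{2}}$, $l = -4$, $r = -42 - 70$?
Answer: $- 448 \sqrt{2} \approx -633.57$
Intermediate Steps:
$r = -112$
$L{\left(v,c \right)} = \sqrt{c^{2} + v^{2}}$
$L{\left(-4,l \right)} r = \sqrt{\left(-4\right)^{2} + \left(-4\right)^{2}} \left(-112\right) = \sqrt{16 + 16} \left(-112\right) = \sqrt{32} \left(-112\right) = 4 \sqrt{2} \left(-112\right) = - 448 \sqrt{2}$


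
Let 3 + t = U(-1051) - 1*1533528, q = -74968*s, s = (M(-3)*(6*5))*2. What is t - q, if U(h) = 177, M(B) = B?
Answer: -15027594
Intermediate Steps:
s = -180 (s = -18*5*2 = -3*30*2 = -90*2 = -180)
q = 13494240 (q = -74968*(-180) = 13494240)
t = -1533354 (t = -3 + (177 - 1*1533528) = -3 + (177 - 1533528) = -3 - 1533351 = -1533354)
t - q = -1533354 - 1*13494240 = -1533354 - 13494240 = -15027594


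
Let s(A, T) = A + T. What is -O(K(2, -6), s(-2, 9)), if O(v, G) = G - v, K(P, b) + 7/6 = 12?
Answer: 23/6 ≈ 3.8333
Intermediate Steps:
K(P, b) = 65/6 (K(P, b) = -7/6 + 12 = 65/6)
-O(K(2, -6), s(-2, 9)) = -((-2 + 9) - 1*65/6) = -(7 - 65/6) = -1*(-23/6) = 23/6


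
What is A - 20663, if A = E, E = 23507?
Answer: 2844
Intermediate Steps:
A = 23507
A - 20663 = 23507 - 20663 = 2844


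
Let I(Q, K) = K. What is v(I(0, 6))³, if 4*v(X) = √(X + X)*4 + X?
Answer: 459/8 + 75*√3/2 ≈ 122.33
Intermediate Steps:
v(X) = X/4 + √2*√X (v(X) = (√(X + X)*4 + X)/4 = (√(2*X)*4 + X)/4 = ((√2*√X)*4 + X)/4 = (4*√2*√X + X)/4 = (X + 4*√2*√X)/4 = X/4 + √2*√X)
v(I(0, 6))³ = ((¼)*6 + √2*√6)³ = (3/2 + 2*√3)³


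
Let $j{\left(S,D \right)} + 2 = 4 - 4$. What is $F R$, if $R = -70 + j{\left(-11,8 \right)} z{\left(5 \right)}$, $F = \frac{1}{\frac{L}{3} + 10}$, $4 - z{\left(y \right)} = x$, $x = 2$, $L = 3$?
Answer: $- \frac{74}{11} \approx -6.7273$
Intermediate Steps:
$z{\left(y \right)} = 2$ ($z{\left(y \right)} = 4 - 2 = 2$)
$j{\left(S,D \right)} = -2$ ($j{\left(S,D \right)} = -2 + \left(4 - 4\right) = -2 + 0 = -2$)
$F = \frac{1}{11}$ ($F = \frac{1}{\frac{3}{3} + 10} = \frac{1}{3 \cdot \frac{1}{3} + 10} = \frac{1}{1 + 10} = \frac{1}{11} \approx 0.090909$)
$R = -74$ ($R = -70 - 4 = -74$)
$F R = \frac{1}{11} \left(-74\right) = - \frac{74}{11}$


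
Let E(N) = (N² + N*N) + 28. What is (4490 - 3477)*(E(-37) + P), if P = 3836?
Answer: 6687826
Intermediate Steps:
E(N) = 28 + 2*N² (E(N) = (N² + N²) + 28 = 2*N² + 28 = 28 + 2*N²)
(4490 - 3477)*(E(-37) + P) = (4490 - 3477)*((28 + 2*(-37)²) + 3836) = 1013*((28 + 2*1369) + 3836) = 1013*((28 + 2738) + 3836) = 1013*(2766 + 3836) = 1013*6602 = 6687826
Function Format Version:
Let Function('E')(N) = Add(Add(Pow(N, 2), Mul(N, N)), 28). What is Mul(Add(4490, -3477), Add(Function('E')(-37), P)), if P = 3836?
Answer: 6687826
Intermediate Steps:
Function('E')(N) = Add(28, Mul(2, Pow(N, 2))) (Function('E')(N) = Add(Add(Pow(N, 2), Pow(N, 2)), 28) = Add(Mul(2, Pow(N, 2)), 28) = Add(28, Mul(2, Pow(N, 2))))
Mul(Add(4490, -3477), Add(Function('E')(-37), P)) = Mul(Add(4490, -3477), Add(Add(28, Mul(2, Pow(-37, 2))), 3836)) = Mul(1013, Add(Add(28, Mul(2, 1369)), 3836)) = Mul(1013, Add(Add(28, 2738), 3836)) = Mul(1013, Add(2766, 3836)) = Mul(1013, 6602) = 6687826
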